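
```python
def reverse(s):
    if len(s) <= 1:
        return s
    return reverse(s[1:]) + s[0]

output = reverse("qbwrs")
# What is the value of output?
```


reverse("qbwrs")
= reverse("bwrs") + "q"
= reverse("wrs") + "b" + "q"
= reverse("rs") + "w" + "b" + "q"
= reverse("s") + "r" + "w" + "b" + "q"
= "s" + "r" + "w" + "b" + "q"
= "srwbq"


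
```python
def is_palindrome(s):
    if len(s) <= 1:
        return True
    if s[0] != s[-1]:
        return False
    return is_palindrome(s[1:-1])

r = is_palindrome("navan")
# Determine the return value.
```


is_palindrome("navan")
"navan": s[0]='n' == s[-1]='n' -> is_palindrome("ava")
"ava": s[0]='a' == s[-1]='a' -> is_palindrome("v")
"v": len <= 1 -> True
= True


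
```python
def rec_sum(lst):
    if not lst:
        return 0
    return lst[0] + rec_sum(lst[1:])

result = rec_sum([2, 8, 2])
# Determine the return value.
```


rec_sum([2, 8, 2])
= 2 + rec_sum([8, 2])
= 2 + 8 + rec_sum([2])
= 2 + 8 + 2 + rec_sum([])
= 2 + 8 + 2 + 0
= 12


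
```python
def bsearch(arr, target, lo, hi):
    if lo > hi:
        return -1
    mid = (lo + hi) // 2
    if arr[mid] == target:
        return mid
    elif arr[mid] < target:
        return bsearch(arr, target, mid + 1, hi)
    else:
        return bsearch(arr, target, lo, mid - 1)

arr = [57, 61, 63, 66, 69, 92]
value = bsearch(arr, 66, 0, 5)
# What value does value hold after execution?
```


bsearch(arr, 66, 0, 5)
lo=0, hi=5, mid=2, arr[mid]=63
63 < 66, search right half
lo=3, hi=5, mid=4, arr[mid]=69
69 > 66, search left half
lo=3, hi=3, mid=3, arr[mid]=66
arr[3] == 66, found at index 3
= 3


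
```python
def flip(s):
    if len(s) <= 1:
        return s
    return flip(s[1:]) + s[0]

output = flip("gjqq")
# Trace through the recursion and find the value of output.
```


flip("gjqq")
= flip("jqq") + "g"
= flip("qq") + "j" + "g"
= flip("q") + "q" + "j" + "g"
= "q" + "q" + "j" + "g"
= "qqjg"


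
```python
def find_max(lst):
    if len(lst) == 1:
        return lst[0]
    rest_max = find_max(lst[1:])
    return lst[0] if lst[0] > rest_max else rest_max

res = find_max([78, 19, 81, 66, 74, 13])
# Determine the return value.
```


find_max([78, 19, 81, 66, 74, 13])
= compare 78 with find_max([19, 81, 66, 74, 13])
= compare 19 with find_max([81, 66, 74, 13])
= compare 81 with find_max([66, 74, 13])
= compare 66 with find_max([74, 13])
= compare 74 with find_max([13])
Base: find_max([13]) = 13
compare 74 with 13: max = 74
compare 66 with 74: max = 74
compare 81 with 74: max = 81
compare 19 with 81: max = 81
compare 78 with 81: max = 81
= 81


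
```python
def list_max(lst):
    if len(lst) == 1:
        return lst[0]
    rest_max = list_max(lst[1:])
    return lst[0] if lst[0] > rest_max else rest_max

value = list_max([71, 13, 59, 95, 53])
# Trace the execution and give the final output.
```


list_max([71, 13, 59, 95, 53])
= compare 71 with list_max([13, 59, 95, 53])
= compare 13 with list_max([59, 95, 53])
= compare 59 with list_max([95, 53])
= compare 95 with list_max([53])
Base: list_max([53]) = 53
compare 95 with 53: max = 95
compare 59 with 95: max = 95
compare 13 with 95: max = 95
compare 71 with 95: max = 95
= 95


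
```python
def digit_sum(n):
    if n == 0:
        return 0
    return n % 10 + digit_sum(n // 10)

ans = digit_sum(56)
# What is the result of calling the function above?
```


digit_sum(56)
= 6 + digit_sum(5)
= 6 + 5 + digit_sum(0)
= 6 + 5 + 0
= 11


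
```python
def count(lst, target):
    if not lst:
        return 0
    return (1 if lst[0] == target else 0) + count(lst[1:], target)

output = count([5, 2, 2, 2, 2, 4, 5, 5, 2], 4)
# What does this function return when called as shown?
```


count([5, 2, 2, 2, 2, 4, 5, 5, 2], 4)
lst[0]=5 != 4: 0 + count([2, 2, 2, 2, 4, 5, 5, 2], 4)
lst[0]=2 != 4: 0 + count([2, 2, 2, 4, 5, 5, 2], 4)
lst[0]=2 != 4: 0 + count([2, 2, 4, 5, 5, 2], 4)
lst[0]=2 != 4: 0 + count([2, 4, 5, 5, 2], 4)
lst[0]=2 != 4: 0 + count([4, 5, 5, 2], 4)
lst[0]=4 == 4: 1 + count([5, 5, 2], 4)
lst[0]=5 != 4: 0 + count([5, 2], 4)
lst[0]=5 != 4: 0 + count([2], 4)
lst[0]=2 != 4: 0 + count([], 4)
= 1


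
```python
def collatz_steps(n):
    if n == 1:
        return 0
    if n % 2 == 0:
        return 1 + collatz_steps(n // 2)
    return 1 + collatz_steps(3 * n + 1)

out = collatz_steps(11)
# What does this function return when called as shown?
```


collatz_steps(11)
11 is odd -> 3*11+1 = 34 -> collatz_steps(34)
34 is even -> collatz_steps(17)
17 is odd -> 3*17+1 = 52 -> collatz_steps(52)
52 is even -> collatz_steps(26)
26 is even -> collatz_steps(13)
13 is odd -> 3*13+1 = 40 -> collatz_steps(40)
40 is even -> collatz_steps(20)
20 is even -> collatz_steps(10)
10 is even -> collatz_steps(5)
5 is odd -> 3*5+1 = 16 -> collatz_steps(16)
16 is even -> collatz_steps(8)
8 is even -> collatz_steps(4)
4 is even -> collatz_steps(2)
2 is even -> collatz_steps(1)
Reached 1 after 14 steps
= 14


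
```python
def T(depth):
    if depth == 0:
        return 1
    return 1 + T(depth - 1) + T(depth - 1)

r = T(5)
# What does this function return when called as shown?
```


T(5)
= 1 + T(4) + T(4)
= 1 + 2 * T(4)
T(k) = 2^(k+1) - 1
T(0) = 1
T(1) = 3
T(2) = 7
T(3) = 15
T(4) = 31
T(5) = 2^6 - 1 = 63


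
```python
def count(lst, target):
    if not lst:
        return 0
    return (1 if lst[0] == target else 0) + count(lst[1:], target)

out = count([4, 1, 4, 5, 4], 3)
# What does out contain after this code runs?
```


count([4, 1, 4, 5, 4], 3)
lst[0]=4 != 3: 0 + count([1, 4, 5, 4], 3)
lst[0]=1 != 3: 0 + count([4, 5, 4], 3)
lst[0]=4 != 3: 0 + count([5, 4], 3)
lst[0]=5 != 3: 0 + count([4], 3)
lst[0]=4 != 3: 0 + count([], 3)
= 0


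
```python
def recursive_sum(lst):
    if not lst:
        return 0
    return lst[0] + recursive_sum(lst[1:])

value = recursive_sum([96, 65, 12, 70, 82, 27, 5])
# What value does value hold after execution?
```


recursive_sum([96, 65, 12, 70, 82, 27, 5])
= 96 + recursive_sum([65, 12, 70, 82, 27, 5])
= 96 + 65 + recursive_sum([12, 70, 82, 27, 5])
= 96 + 65 + 12 + recursive_sum([70, 82, 27, 5])
= 96 + 65 + 12 + 70 + recursive_sum([82, 27, 5])
= 96 + 65 + 12 + 70 + 82 + recursive_sum([27, 5])
= 96 + 65 + 12 + 70 + 82 + 27 + recursive_sum([5])
= 96 + 65 + 12 + 70 + 82 + 27 + 5 + recursive_sum([])
= 96 + 65 + 12 + 70 + 82 + 27 + 5 + 0
= 357


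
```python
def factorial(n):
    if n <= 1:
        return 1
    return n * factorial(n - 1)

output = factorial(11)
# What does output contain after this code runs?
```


factorial(11)
= 11 * factorial(10)
= 11 * 10 * factorial(9)
= 11 * 10 * 9 * factorial(8)
= 11 * 10 * 9 * 8 * factorial(7)
= 11 * 10 * 9 * 8 * 7 * factorial(6)
= 11 * 10 * 9 * 8 * 7 * 6 * factorial(5)
= 11 * 10 * 9 * 8 * 7 * 6 * 5 * factorial(4)
= 11 * 10 * 9 * 8 * 7 * 6 * 5 * 4 * factorial(3)
= 11 * 10 * 9 * 8 * 7 * 6 * 5 * 4 * 3 * factorial(2)
= 11 * 10 * 9 * 8 * 7 * 6 * 5 * 4 * 3 * 2 * factorial(1)
= 11 * 10 * 9 * 8 * 7 * 6 * 5 * 4 * 3 * 2 * 1
= 39916800


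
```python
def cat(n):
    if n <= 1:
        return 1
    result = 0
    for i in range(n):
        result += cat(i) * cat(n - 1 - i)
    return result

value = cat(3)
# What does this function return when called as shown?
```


cat(3)
= sum of cat(i) * cat(3-1-i) for i in 0..2
First compute sub-values bottom-up:
  cat(0) = 1, cat(1) = 1
  cat(2) = 1*1 + 1*1 = 2
Now cat(3):
  cat(0)*cat(2) = 1*2 = 2
  cat(1)*cat(1) = 1*1 = 1
  cat(2)*cat(0) = 2*1 = 2
= 2 + 1 + 2
= 5


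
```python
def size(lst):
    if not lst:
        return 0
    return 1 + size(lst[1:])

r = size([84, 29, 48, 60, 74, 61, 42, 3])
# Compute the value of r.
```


size([84, 29, 48, 60, 74, 61, 42, 3])
= 1 + size([29, 48, 60, 74, 61, 42, 3])
= 1 + 1 + size([48, 60, 74, 61, 42, 3])
= 1 + 1 + 1 + size([60, 74, 61, 42, 3])
= 1 + 1 + 1 + 1 + size([74, 61, 42, 3])
= 1 + 1 + 1 + 1 + 1 + size([61, 42, 3])
= 1 + 1 + 1 + 1 + 1 + 1 + size([42, 3])
= 1 + 1 + 1 + 1 + 1 + 1 + 1 + size([3])
= 1 + 1 + 1 + 1 + 1 + 1 + 1 + 1 + size([])
= 1 + 1 + 1 + 1 + 1 + 1 + 1 + 1 + 0
= 8


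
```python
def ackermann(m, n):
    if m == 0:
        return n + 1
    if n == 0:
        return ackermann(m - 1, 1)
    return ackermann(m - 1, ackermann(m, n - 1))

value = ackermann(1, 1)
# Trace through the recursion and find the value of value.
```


ackermann(1, 1)
= ackermann(0, ackermann(1, 0))
First compute ackermann(1, 0) = 2
= ackermann(0, 2)
= 3


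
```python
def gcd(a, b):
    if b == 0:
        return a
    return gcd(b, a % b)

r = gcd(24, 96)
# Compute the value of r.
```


gcd(24, 96)
= gcd(96, 24 % 96) = gcd(96, 24)
= gcd(24, 96 % 24) = gcd(24, 0)
b == 0, return a = 24


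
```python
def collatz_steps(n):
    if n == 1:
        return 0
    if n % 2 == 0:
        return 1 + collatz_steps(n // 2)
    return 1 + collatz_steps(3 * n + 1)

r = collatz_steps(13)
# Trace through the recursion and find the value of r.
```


collatz_steps(13)
13 is odd -> 3*13+1 = 40 -> collatz_steps(40)
40 is even -> collatz_steps(20)
20 is even -> collatz_steps(10)
10 is even -> collatz_steps(5)
5 is odd -> 3*5+1 = 16 -> collatz_steps(16)
16 is even -> collatz_steps(8)
8 is even -> collatz_steps(4)
4 is even -> collatz_steps(2)
2 is even -> collatz_steps(1)
Reached 1 after 9 steps
= 9


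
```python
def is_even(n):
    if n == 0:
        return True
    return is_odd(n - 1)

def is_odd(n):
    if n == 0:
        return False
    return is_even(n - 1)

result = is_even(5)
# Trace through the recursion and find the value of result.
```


is_even(5)
= is_odd(4)
= is_even(3)
= is_odd(2)
= is_even(1)
= is_odd(0)
n == 0: return False
= False


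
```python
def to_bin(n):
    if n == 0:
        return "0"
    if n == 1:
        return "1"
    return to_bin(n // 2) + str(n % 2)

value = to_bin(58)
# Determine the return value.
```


to_bin(58)
= to_bin(29) + "0"
= to_bin(14) + "1" + "0"
= to_bin(7) + "0" + "1" + "0"
= to_bin(3) + "1" + "0" + "1" + "0"
= to_bin(1) + "1" + "1" + "0" + "1" + "0"
= "1" + "1" + "1" + "0" + "1" + "0"
= "111010"


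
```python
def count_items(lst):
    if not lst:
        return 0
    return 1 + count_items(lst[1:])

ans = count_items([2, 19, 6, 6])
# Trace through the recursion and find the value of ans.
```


count_items([2, 19, 6, 6])
= 1 + count_items([19, 6, 6])
= 1 + 1 + count_items([6, 6])
= 1 + 1 + 1 + count_items([6])
= 1 + 1 + 1 + 1 + count_items([])
= 1 + 1 + 1 + 1 + 0
= 4


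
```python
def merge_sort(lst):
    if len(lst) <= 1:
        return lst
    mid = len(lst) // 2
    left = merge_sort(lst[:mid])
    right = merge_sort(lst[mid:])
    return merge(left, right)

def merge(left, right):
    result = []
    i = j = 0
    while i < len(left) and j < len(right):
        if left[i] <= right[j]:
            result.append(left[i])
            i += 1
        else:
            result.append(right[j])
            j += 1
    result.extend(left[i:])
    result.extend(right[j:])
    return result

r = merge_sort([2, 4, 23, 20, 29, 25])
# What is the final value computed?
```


merge_sort([2, 4, 23, 20, 29, 25])
Split into [2, 4, 23] and [20, 29, 25]
Left sorted: [2, 4, 23]
Right sorted: [20, 25, 29]
Merge [2, 4, 23] and [20, 25, 29]
= [2, 4, 20, 23, 25, 29]


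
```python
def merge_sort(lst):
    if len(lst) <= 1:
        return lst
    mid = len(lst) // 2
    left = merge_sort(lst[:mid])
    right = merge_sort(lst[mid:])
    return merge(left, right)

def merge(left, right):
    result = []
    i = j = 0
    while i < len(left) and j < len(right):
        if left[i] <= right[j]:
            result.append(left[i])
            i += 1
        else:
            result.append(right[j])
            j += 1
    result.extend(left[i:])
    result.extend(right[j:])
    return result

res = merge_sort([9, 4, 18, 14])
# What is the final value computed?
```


merge_sort([9, 4, 18, 14])
Split into [9, 4] and [18, 14]
Left sorted: [4, 9]
Right sorted: [14, 18]
Merge [4, 9] and [14, 18]
= [4, 9, 14, 18]


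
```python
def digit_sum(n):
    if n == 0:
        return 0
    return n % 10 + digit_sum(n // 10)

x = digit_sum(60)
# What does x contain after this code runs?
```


digit_sum(60)
= 0 + digit_sum(6)
= 0 + 6 + digit_sum(0)
= 0 + 6 + 0
= 6


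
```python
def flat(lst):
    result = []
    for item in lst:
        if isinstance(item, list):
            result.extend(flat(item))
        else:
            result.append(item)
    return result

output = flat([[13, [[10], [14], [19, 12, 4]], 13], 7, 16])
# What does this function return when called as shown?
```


flat([[13, [[10], [14], [19, 12, 4]], 13], 7, 16])
Processing each element:
  [13, [[10], [14], [19, 12, 4]], 13] is a list -> flat recursively -> [13, 10, 14, 19, 12, 4, 13]
  7 is not a list -> append 7
  16 is not a list -> append 16
= [13, 10, 14, 19, 12, 4, 13, 7, 16]


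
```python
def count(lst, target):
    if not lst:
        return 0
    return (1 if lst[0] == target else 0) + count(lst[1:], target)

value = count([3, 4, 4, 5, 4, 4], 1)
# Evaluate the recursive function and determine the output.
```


count([3, 4, 4, 5, 4, 4], 1)
lst[0]=3 != 1: 0 + count([4, 4, 5, 4, 4], 1)
lst[0]=4 != 1: 0 + count([4, 5, 4, 4], 1)
lst[0]=4 != 1: 0 + count([5, 4, 4], 1)
lst[0]=5 != 1: 0 + count([4, 4], 1)
lst[0]=4 != 1: 0 + count([4], 1)
lst[0]=4 != 1: 0 + count([], 1)
= 0


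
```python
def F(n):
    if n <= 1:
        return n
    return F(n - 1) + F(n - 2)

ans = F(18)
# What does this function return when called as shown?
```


F(18)
= F(17) + F(16)
= (F(16) + F(15)) + F(16)
Computing bottom-up: F(0)=0, F(1)=1, F(2)=1, F(3)=2, F(4)=3, F(5)=5, F(6)=8, F(7)=13, F(8)=21, F(9)=34, F(10)=55, F(11)=89, F(12)=144, F(13)=233, F(14)=377, F(15)=610, F(16)=987, F(17)=1597, F(18)=2584
= 2584


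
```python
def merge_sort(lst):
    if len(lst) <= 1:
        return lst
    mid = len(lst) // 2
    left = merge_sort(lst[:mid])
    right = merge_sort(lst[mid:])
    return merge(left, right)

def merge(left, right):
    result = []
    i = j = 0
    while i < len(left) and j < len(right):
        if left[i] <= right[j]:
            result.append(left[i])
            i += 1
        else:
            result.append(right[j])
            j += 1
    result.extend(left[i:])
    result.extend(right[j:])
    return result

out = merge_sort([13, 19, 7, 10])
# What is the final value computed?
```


merge_sort([13, 19, 7, 10])
Split into [13, 19] and [7, 10]
Left sorted: [13, 19]
Right sorted: [7, 10]
Merge [13, 19] and [7, 10]
= [7, 10, 13, 19]


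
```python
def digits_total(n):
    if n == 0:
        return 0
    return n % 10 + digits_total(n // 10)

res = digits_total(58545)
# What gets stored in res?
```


digits_total(58545)
= 5 + digits_total(5854)
= 5 + 4 + digits_total(585)
= 5 + 4 + 5 + digits_total(58)
= 5 + 4 + 5 + 8 + digits_total(5)
= 5 + 4 + 5 + 8 + 5 + digits_total(0)
= 5 + 4 + 5 + 8 + 5 + 0
= 27


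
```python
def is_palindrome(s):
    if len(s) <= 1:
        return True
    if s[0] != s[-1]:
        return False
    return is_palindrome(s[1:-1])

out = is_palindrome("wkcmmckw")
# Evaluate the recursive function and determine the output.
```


is_palindrome("wkcmmckw")
"wkcmmckw": s[0]='w' == s[-1]='w' -> is_palindrome("kcmmck")
"kcmmck": s[0]='k' == s[-1]='k' -> is_palindrome("cmmc")
"cmmc": s[0]='c' == s[-1]='c' -> is_palindrome("mm")
"mm": s[0]='m' == s[-1]='m' -> is_palindrome("")
"": len <= 1 -> True
= True


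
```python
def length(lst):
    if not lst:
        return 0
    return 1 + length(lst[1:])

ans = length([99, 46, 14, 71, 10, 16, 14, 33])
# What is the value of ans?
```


length([99, 46, 14, 71, 10, 16, 14, 33])
= 1 + length([46, 14, 71, 10, 16, 14, 33])
= 1 + 1 + length([14, 71, 10, 16, 14, 33])
= 1 + 1 + 1 + length([71, 10, 16, 14, 33])
= 1 + 1 + 1 + 1 + length([10, 16, 14, 33])
= 1 + 1 + 1 + 1 + 1 + length([16, 14, 33])
= 1 + 1 + 1 + 1 + 1 + 1 + length([14, 33])
= 1 + 1 + 1 + 1 + 1 + 1 + 1 + length([33])
= 1 + 1 + 1 + 1 + 1 + 1 + 1 + 1 + length([])
= 1 + 1 + 1 + 1 + 1 + 1 + 1 + 1 + 0
= 8


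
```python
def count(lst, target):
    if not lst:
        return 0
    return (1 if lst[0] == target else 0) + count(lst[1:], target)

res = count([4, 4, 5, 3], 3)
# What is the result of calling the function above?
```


count([4, 4, 5, 3], 3)
lst[0]=4 != 3: 0 + count([4, 5, 3], 3)
lst[0]=4 != 3: 0 + count([5, 3], 3)
lst[0]=5 != 3: 0 + count([3], 3)
lst[0]=3 == 3: 1 + count([], 3)
= 1


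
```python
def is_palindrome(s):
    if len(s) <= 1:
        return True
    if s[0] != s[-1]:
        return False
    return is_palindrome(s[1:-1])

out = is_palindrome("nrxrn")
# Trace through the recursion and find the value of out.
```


is_palindrome("nrxrn")
"nrxrn": s[0]='n' == s[-1]='n' -> is_palindrome("rxr")
"rxr": s[0]='r' == s[-1]='r' -> is_palindrome("x")
"x": len <= 1 -> True
= True


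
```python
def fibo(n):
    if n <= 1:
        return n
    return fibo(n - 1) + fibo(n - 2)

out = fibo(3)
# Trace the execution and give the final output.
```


fibo(3)
= fibo(2) + fibo(1)
Computing bottom-up: fibo(0)=0, fibo(1)=1, fibo(2)=1, fibo(3)=2
= 2


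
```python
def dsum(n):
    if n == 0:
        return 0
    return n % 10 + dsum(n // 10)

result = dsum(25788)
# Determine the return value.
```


dsum(25788)
= 8 + dsum(2578)
= 8 + 8 + dsum(257)
= 8 + 8 + 7 + dsum(25)
= 8 + 8 + 7 + 5 + dsum(2)
= 8 + 8 + 7 + 5 + 2 + dsum(0)
= 8 + 8 + 7 + 5 + 2 + 0
= 30


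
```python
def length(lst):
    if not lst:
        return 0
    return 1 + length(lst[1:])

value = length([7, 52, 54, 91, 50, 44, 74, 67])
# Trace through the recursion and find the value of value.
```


length([7, 52, 54, 91, 50, 44, 74, 67])
= 1 + length([52, 54, 91, 50, 44, 74, 67])
= 1 + 1 + length([54, 91, 50, 44, 74, 67])
= 1 + 1 + 1 + length([91, 50, 44, 74, 67])
= 1 + 1 + 1 + 1 + length([50, 44, 74, 67])
= 1 + 1 + 1 + 1 + 1 + length([44, 74, 67])
= 1 + 1 + 1 + 1 + 1 + 1 + length([74, 67])
= 1 + 1 + 1 + 1 + 1 + 1 + 1 + length([67])
= 1 + 1 + 1 + 1 + 1 + 1 + 1 + 1 + length([])
= 1 + 1 + 1 + 1 + 1 + 1 + 1 + 1 + 0
= 8


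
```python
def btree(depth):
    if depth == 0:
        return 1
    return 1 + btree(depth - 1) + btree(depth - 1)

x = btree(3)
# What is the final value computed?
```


btree(3)
= 1 + btree(2) + btree(2)
= 1 + 2 * btree(2)
btree(k) = 2^(k+1) - 1
btree(0) = 1
btree(1) = 3
btree(2) = 7
btree(3) = 15
btree(3) = 2^4 - 1 = 15


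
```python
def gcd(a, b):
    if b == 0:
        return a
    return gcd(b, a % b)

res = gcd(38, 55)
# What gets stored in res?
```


gcd(38, 55)
= gcd(55, 38 % 55) = gcd(55, 38)
= gcd(38, 55 % 38) = gcd(38, 17)
= gcd(17, 38 % 17) = gcd(17, 4)
= gcd(4, 17 % 4) = gcd(4, 1)
= gcd(1, 4 % 1) = gcd(1, 0)
b == 0, return a = 1


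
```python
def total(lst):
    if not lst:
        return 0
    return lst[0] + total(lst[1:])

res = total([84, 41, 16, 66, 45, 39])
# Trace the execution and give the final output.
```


total([84, 41, 16, 66, 45, 39])
= 84 + total([41, 16, 66, 45, 39])
= 84 + 41 + total([16, 66, 45, 39])
= 84 + 41 + 16 + total([66, 45, 39])
= 84 + 41 + 16 + 66 + total([45, 39])
= 84 + 41 + 16 + 66 + 45 + total([39])
= 84 + 41 + 16 + 66 + 45 + 39 + total([])
= 84 + 41 + 16 + 66 + 45 + 39 + 0
= 291


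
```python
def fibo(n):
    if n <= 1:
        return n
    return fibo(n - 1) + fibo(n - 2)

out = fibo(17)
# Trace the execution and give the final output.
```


fibo(17)
= fibo(16) + fibo(15)
= (fibo(15) + fibo(14)) + fibo(15)
Computing bottom-up: fibo(0)=0, fibo(1)=1, fibo(2)=1, fibo(3)=2, fibo(4)=3, fibo(5)=5, fibo(6)=8, fibo(7)=13, fibo(8)=21, fibo(9)=34, fibo(10)=55, fibo(11)=89, fibo(12)=144, fibo(13)=233, fibo(14)=377, fibo(15)=610, fibo(16)=987, fibo(17)=1597
= 1597


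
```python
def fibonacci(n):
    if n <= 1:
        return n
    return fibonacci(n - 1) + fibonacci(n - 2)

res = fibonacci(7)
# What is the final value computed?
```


fibonacci(7)
= fibonacci(6) + fibonacci(5)
= (fibonacci(5) + fibonacci(4)) + fibonacci(5)
Computing bottom-up: fibonacci(0)=0, fibonacci(1)=1, fibonacci(2)=1, fibonacci(3)=2, fibonacci(4)=3, fibonacci(5)=5, fibonacci(6)=8, fibonacci(7)=13
= 13


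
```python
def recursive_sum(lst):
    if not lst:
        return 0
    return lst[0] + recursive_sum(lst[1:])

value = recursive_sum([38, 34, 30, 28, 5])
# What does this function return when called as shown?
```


recursive_sum([38, 34, 30, 28, 5])
= 38 + recursive_sum([34, 30, 28, 5])
= 38 + 34 + recursive_sum([30, 28, 5])
= 38 + 34 + 30 + recursive_sum([28, 5])
= 38 + 34 + 30 + 28 + recursive_sum([5])
= 38 + 34 + 30 + 28 + 5 + recursive_sum([])
= 38 + 34 + 30 + 28 + 5 + 0
= 135


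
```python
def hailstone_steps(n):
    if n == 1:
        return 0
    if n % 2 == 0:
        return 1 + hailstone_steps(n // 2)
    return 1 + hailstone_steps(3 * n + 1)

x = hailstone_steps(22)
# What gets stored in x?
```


hailstone_steps(22)
22 is even -> hailstone_steps(11)
11 is odd -> 3*11+1 = 34 -> hailstone_steps(34)
34 is even -> hailstone_steps(17)
17 is odd -> 3*17+1 = 52 -> hailstone_steps(52)
52 is even -> hailstone_steps(26)
26 is even -> hailstone_steps(13)
13 is odd -> 3*13+1 = 40 -> hailstone_steps(40)
40 is even -> hailstone_steps(20)
20 is even -> hailstone_steps(10)
10 is even -> hailstone_steps(5)
5 is odd -> 3*5+1 = 16 -> hailstone_steps(16)
16 is even -> hailstone_steps(8)
8 is even -> hailstone_steps(4)
4 is even -> hailstone_steps(2)
2 is even -> hailstone_steps(1)
Reached 1 after 15 steps
= 15


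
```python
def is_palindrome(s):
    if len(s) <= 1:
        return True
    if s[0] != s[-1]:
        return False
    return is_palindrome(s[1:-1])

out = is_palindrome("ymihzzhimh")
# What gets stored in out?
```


is_palindrome("ymihzzhimh")
"ymihzzhimh": s[0]='y' != s[-1]='h' -> False
= False


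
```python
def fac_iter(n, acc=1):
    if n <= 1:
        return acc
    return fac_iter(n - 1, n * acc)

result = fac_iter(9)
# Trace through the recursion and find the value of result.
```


fac_iter(9, 1)
= fac_iter(8, 9 * 1) = fac_iter(8, 9)
= fac_iter(7, 8 * 9) = fac_iter(7, 72)
= fac_iter(6, 7 * 72) = fac_iter(6, 504)
= fac_iter(5, 6 * 504) = fac_iter(5, 3024)
= fac_iter(4, 5 * 3024) = fac_iter(4, 15120)
= fac_iter(3, 4 * 15120) = fac_iter(3, 60480)
= fac_iter(2, 3 * 60480) = fac_iter(2, 181440)
= fac_iter(1, 2 * 181440) = fac_iter(1, 362880)
n <= 1, return acc = 362880


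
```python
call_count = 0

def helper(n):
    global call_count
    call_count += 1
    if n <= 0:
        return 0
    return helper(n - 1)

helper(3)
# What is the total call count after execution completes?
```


helper(3) calls helper(2) calls ... calls helper(0)
Total calls: 3 + 1 (for base case) = 4


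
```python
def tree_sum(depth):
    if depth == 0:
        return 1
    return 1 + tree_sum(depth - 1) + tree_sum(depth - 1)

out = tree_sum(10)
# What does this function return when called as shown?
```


tree_sum(10)
= 1 + tree_sum(9) + tree_sum(9)
= 1 + 2 * tree_sum(9)
tree_sum(k) = 2^(k+1) - 1
tree_sum(0) = 1
tree_sum(1) = 3
tree_sum(2) = 7
tree_sum(3) = 15
tree_sum(4) = 31
tree_sum(10) = 2^11 - 1 = 2047


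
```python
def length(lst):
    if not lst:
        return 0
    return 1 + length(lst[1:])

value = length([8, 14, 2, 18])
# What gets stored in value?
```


length([8, 14, 2, 18])
= 1 + length([14, 2, 18])
= 1 + 1 + length([2, 18])
= 1 + 1 + 1 + length([18])
= 1 + 1 + 1 + 1 + length([])
= 1 + 1 + 1 + 1 + 0
= 4


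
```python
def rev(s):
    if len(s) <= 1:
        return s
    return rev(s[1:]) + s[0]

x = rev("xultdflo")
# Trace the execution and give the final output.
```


rev("xultdflo")
= rev("ultdflo") + "x"
= rev("ltdflo") + "u" + "x"
= rev("tdflo") + "l" + "u" + "x"
= rev("dflo") + "t" + "l" + "u" + "x"
= rev("flo") + "d" + "t" + "l" + "u" + "x"
= rev("lo") + "f" + "d" + "t" + "l" + "u" + "x"
= rev("o") + "l" + "f" + "d" + "t" + "l" + "u" + "x"
= "o" + "l" + "f" + "d" + "t" + "l" + "u" + "x"
= "olfdtlux"


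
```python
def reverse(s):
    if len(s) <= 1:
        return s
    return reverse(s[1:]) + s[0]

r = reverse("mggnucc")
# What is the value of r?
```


reverse("mggnucc")
= reverse("ggnucc") + "m"
= reverse("gnucc") + "g" + "m"
= reverse("nucc") + "g" + "g" + "m"
= reverse("ucc") + "n" + "g" + "g" + "m"
= reverse("cc") + "u" + "n" + "g" + "g" + "m"
= reverse("c") + "c" + "u" + "n" + "g" + "g" + "m"
= "c" + "c" + "u" + "n" + "g" + "g" + "m"
= "ccunggm"


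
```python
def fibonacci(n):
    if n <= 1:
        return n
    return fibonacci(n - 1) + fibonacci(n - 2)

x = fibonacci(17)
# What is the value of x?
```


fibonacci(17)
= fibonacci(16) + fibonacci(15)
= (fibonacci(15) + fibonacci(14)) + fibonacci(15)
Computing bottom-up: fibonacci(0)=0, fibonacci(1)=1, fibonacci(2)=1, fibonacci(3)=2, fibonacci(4)=3, fibonacci(5)=5, fibonacci(6)=8, fibonacci(7)=13, fibonacci(8)=21, fibonacci(9)=34, fibonacci(10)=55, fibonacci(11)=89, fibonacci(12)=144, fibonacci(13)=233, fibonacci(14)=377, fibonacci(15)=610, fibonacci(16)=987, fibonacci(17)=1597
= 1597


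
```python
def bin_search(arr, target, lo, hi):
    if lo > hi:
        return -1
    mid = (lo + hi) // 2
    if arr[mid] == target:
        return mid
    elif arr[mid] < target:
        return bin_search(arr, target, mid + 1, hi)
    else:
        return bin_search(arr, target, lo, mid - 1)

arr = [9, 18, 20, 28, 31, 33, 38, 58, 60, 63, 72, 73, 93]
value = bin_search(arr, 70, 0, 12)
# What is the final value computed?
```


bin_search(arr, 70, 0, 12)
lo=0, hi=12, mid=6, arr[mid]=38
38 < 70, search right half
lo=7, hi=12, mid=9, arr[mid]=63
63 < 70, search right half
lo=10, hi=12, mid=11, arr[mid]=73
73 > 70, search left half
lo=10, hi=10, mid=10, arr[mid]=72
72 > 70, search left half
lo > hi, target not found, return -1
= -1


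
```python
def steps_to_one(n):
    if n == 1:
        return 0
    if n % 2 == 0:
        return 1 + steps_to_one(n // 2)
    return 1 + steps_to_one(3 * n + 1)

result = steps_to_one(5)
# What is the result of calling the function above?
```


steps_to_one(5)
5 is odd -> 3*5+1 = 16 -> steps_to_one(16)
16 is even -> steps_to_one(8)
8 is even -> steps_to_one(4)
4 is even -> steps_to_one(2)
2 is even -> steps_to_one(1)
Reached 1 after 5 steps
= 5


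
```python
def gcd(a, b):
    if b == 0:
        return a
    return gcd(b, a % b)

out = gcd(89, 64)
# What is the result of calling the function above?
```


gcd(89, 64)
= gcd(64, 89 % 64) = gcd(64, 25)
= gcd(25, 64 % 25) = gcd(25, 14)
= gcd(14, 25 % 14) = gcd(14, 11)
= gcd(11, 14 % 11) = gcd(11, 3)
= gcd(3, 11 % 3) = gcd(3, 2)
= gcd(2, 3 % 2) = gcd(2, 1)
= gcd(1, 2 % 1) = gcd(1, 0)
b == 0, return a = 1


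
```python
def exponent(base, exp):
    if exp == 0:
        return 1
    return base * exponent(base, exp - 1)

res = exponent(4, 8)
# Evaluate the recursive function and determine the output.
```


exponent(4, 8)
= 4 * exponent(4, 7)
= 4 * 4 * exponent(4, 6)
= 4 * 4 * 4 * exponent(4, 5)
= 4 * 4 * 4 * 4 * exponent(4, 4)
= 4 * 4 * 4 * 4 * 4 * exponent(4, 3)
= 4 * 4 * 4 * 4 * 4 * 4 * exponent(4, 2)
= 4 * 4 * 4 * 4 * 4 * 4 * 4 * exponent(4, 1)
= 4 * 4 * 4 * 4 * 4 * 4 * 4 * 4 * exponent(4, 0)
= 4 * 4 * 4 * 4 * 4 * 4 * 4 * 4 * 1
= 65536


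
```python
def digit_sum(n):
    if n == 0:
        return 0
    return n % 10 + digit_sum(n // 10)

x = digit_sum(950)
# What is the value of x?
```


digit_sum(950)
= 0 + digit_sum(95)
= 0 + 5 + digit_sum(9)
= 0 + 5 + 9 + digit_sum(0)
= 0 + 5 + 9 + 0
= 14


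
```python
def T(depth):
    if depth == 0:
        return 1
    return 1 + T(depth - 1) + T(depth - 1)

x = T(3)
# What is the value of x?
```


T(3)
= 1 + T(2) + T(2)
= 1 + 2 * T(2)
T(k) = 2^(k+1) - 1
T(0) = 1
T(1) = 3
T(2) = 7
T(3) = 15
T(3) = 2^4 - 1 = 15


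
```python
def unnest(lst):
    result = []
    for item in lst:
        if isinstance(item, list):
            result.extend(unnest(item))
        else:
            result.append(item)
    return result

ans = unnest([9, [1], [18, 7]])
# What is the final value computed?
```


unnest([9, [1], [18, 7]])
Processing each element:
  9 is not a list -> append 9
  [1] is a list -> unnest recursively -> [1]
  [18, 7] is a list -> unnest recursively -> [18, 7]
= [9, 1, 18, 7]


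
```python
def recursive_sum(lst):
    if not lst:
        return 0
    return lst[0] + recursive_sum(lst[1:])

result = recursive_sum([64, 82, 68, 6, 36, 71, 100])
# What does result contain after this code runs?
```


recursive_sum([64, 82, 68, 6, 36, 71, 100])
= 64 + recursive_sum([82, 68, 6, 36, 71, 100])
= 64 + 82 + recursive_sum([68, 6, 36, 71, 100])
= 64 + 82 + 68 + recursive_sum([6, 36, 71, 100])
= 64 + 82 + 68 + 6 + recursive_sum([36, 71, 100])
= 64 + 82 + 68 + 6 + 36 + recursive_sum([71, 100])
= 64 + 82 + 68 + 6 + 36 + 71 + recursive_sum([100])
= 64 + 82 + 68 + 6 + 36 + 71 + 100 + recursive_sum([])
= 64 + 82 + 68 + 6 + 36 + 71 + 100 + 0
= 427


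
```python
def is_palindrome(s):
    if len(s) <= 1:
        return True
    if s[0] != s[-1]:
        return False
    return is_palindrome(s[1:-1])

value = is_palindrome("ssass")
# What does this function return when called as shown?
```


is_palindrome("ssass")
"ssass": s[0]='s' == s[-1]='s' -> is_palindrome("sas")
"sas": s[0]='s' == s[-1]='s' -> is_palindrome("a")
"a": len <= 1 -> True
= True


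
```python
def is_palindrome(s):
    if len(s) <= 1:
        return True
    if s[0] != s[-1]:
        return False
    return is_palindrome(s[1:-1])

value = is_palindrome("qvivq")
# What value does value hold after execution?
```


is_palindrome("qvivq")
"qvivq": s[0]='q' == s[-1]='q' -> is_palindrome("viv")
"viv": s[0]='v' == s[-1]='v' -> is_palindrome("i")
"i": len <= 1 -> True
= True


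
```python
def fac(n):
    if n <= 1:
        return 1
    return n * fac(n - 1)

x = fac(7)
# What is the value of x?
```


fac(7)
= 7 * fac(6)
= 7 * 6 * fac(5)
= 7 * 6 * 5 * fac(4)
= 7 * 6 * 5 * 4 * fac(3)
= 7 * 6 * 5 * 4 * 3 * fac(2)
= 7 * 6 * 5 * 4 * 3 * 2 * fac(1)
= 7 * 6 * 5 * 4 * 3 * 2 * 1
= 5040


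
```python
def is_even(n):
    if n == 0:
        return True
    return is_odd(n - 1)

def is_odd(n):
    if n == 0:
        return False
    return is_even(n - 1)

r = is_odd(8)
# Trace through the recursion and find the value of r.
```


is_odd(8)
= is_even(7)
= is_odd(6)
= is_even(5)
= is_odd(4)
= is_even(3)
= is_odd(2)
= is_even(1)
= is_odd(0)
n == 0: return False
= False


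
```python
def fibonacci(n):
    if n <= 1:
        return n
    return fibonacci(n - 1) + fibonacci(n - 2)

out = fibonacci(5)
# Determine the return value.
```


fibonacci(5)
= fibonacci(4) + fibonacci(3)
= (fibonacci(3) + fibonacci(2)) + fibonacci(3)
Computing bottom-up: fibonacci(0)=0, fibonacci(1)=1, fibonacci(2)=1, fibonacci(3)=2, fibonacci(4)=3, fibonacci(5)=5
= 5


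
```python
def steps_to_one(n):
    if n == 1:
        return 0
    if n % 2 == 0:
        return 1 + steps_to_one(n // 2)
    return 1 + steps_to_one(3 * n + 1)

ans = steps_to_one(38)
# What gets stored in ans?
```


steps_to_one(38)
38 is even -> steps_to_one(19)
19 is odd -> 3*19+1 = 58 -> steps_to_one(58)
58 is even -> steps_to_one(29)
29 is odd -> 3*29+1 = 88 -> steps_to_one(88)
88 is even -> steps_to_one(44)
44 is even -> steps_to_one(22)
22 is even -> steps_to_one(11)
11 is odd -> 3*11+1 = 34 -> steps_to_one(34)
34 is even -> steps_to_one(17)
17 is odd -> 3*17+1 = 52 -> steps_to_one(52)
52 is even -> steps_to_one(26)
26 is even -> steps_to_one(13)
13 is odd -> 3*13+1 = 40 -> steps_to_one(40)
40 is even -> steps_to_one(20)
20 is even -> steps_to_one(10)
10 is even -> steps_to_one(5)
5 is odd -> 3*5+1 = 16 -> steps_to_one(16)
16 is even -> steps_to_one(8)
8 is even -> steps_to_one(4)
4 is even -> steps_to_one(2)
2 is even -> steps_to_one(1)
Reached 1 after 21 steps
= 21


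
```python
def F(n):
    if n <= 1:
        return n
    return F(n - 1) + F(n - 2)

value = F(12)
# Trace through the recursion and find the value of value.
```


F(12)
= F(11) + F(10)
= (F(10) + F(9)) + F(10)
Computing bottom-up: F(0)=0, F(1)=1, F(2)=1, F(3)=2, F(4)=3, F(5)=5, F(6)=8, F(7)=13, F(8)=21, F(9)=34, F(10)=55, F(11)=89, F(12)=144
= 144


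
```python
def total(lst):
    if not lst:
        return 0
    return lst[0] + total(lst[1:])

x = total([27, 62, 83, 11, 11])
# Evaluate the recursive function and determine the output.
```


total([27, 62, 83, 11, 11])
= 27 + total([62, 83, 11, 11])
= 27 + 62 + total([83, 11, 11])
= 27 + 62 + 83 + total([11, 11])
= 27 + 62 + 83 + 11 + total([11])
= 27 + 62 + 83 + 11 + 11 + total([])
= 27 + 62 + 83 + 11 + 11 + 0
= 194


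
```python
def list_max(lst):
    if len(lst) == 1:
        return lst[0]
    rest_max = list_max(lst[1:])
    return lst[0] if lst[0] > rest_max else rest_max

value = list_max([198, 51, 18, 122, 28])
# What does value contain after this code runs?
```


list_max([198, 51, 18, 122, 28])
= compare 198 with list_max([51, 18, 122, 28])
= compare 51 with list_max([18, 122, 28])
= compare 18 with list_max([122, 28])
= compare 122 with list_max([28])
Base: list_max([28]) = 28
compare 122 with 28: max = 122
compare 18 with 122: max = 122
compare 51 with 122: max = 122
compare 198 with 122: max = 198
= 198


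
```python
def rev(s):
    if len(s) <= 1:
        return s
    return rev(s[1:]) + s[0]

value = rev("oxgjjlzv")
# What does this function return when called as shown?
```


rev("oxgjjlzv")
= rev("xgjjlzv") + "o"
= rev("gjjlzv") + "x" + "o"
= rev("jjlzv") + "g" + "x" + "o"
= rev("jlzv") + "j" + "g" + "x" + "o"
= rev("lzv") + "j" + "j" + "g" + "x" + "o"
= rev("zv") + "l" + "j" + "j" + "g" + "x" + "o"
= rev("v") + "z" + "l" + "j" + "j" + "g" + "x" + "o"
= "v" + "z" + "l" + "j" + "j" + "g" + "x" + "o"
= "vzljjgxo"


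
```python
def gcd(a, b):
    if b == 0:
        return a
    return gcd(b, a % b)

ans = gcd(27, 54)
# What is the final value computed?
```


gcd(27, 54)
= gcd(54, 27 % 54) = gcd(54, 27)
= gcd(27, 54 % 27) = gcd(27, 0)
b == 0, return a = 27


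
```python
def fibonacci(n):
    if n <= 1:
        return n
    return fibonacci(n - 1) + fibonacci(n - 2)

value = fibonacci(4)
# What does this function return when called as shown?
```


fibonacci(4)
= fibonacci(3) + fibonacci(2)
= (fibonacci(2) + fibonacci(1)) + fibonacci(2)
Computing bottom-up: fibonacci(0)=0, fibonacci(1)=1, fibonacci(2)=1, fibonacci(3)=2, fibonacci(4)=3
= 3


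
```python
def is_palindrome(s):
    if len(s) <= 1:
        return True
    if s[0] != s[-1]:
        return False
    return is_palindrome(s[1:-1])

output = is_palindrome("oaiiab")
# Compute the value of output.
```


is_palindrome("oaiiab")
"oaiiab": s[0]='o' != s[-1]='b' -> False
= False


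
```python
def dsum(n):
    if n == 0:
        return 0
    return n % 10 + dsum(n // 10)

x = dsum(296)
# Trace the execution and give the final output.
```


dsum(296)
= 6 + dsum(29)
= 6 + 9 + dsum(2)
= 6 + 9 + 2 + dsum(0)
= 6 + 9 + 2 + 0
= 17


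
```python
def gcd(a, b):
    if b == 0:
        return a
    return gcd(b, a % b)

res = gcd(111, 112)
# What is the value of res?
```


gcd(111, 112)
= gcd(112, 111 % 112) = gcd(112, 111)
= gcd(111, 112 % 111) = gcd(111, 1)
= gcd(1, 111 % 1) = gcd(1, 0)
b == 0, return a = 1


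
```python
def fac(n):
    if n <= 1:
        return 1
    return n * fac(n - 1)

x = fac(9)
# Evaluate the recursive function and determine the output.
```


fac(9)
= 9 * fac(8)
= 9 * 8 * fac(7)
= 9 * 8 * 7 * fac(6)
= 9 * 8 * 7 * 6 * fac(5)
= 9 * 8 * 7 * 6 * 5 * fac(4)
= 9 * 8 * 7 * 6 * 5 * 4 * fac(3)
= 9 * 8 * 7 * 6 * 5 * 4 * 3 * fac(2)
= 9 * 8 * 7 * 6 * 5 * 4 * 3 * 2 * fac(1)
= 9 * 8 * 7 * 6 * 5 * 4 * 3 * 2 * 1
= 362880


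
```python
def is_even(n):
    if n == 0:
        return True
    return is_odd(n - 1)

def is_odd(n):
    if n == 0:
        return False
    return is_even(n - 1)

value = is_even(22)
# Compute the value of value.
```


is_even(22)
= is_odd(21)
= is_even(20)
= is_odd(19)
= is_even(18)
= is_odd(17)
= is_even(16)
= is_odd(15)
= is_even(14)
= is_odd(13)
= is_even(12)
= is_odd(11)
= is_even(10)
= is_odd(9)
= is_even(8)
= is_odd(7)
= is_even(6)
= is_odd(5)
= is_even(4)
= is_odd(3)
= is_even(2)
= is_odd(1)
= is_even(0)
n == 0: return True
= True


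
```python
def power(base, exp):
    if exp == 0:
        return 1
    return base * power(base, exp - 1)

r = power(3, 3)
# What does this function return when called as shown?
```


power(3, 3)
= 3 * power(3, 2)
= 3 * 3 * power(3, 1)
= 3 * 3 * 3 * power(3, 0)
= 3 * 3 * 3 * 1
= 27


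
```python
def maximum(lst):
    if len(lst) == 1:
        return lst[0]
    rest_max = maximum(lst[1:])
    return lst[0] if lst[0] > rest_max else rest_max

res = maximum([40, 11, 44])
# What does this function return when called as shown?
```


maximum([40, 11, 44])
= compare 40 with maximum([11, 44])
= compare 11 with maximum([44])
Base: maximum([44]) = 44
compare 11 with 44: max = 44
compare 40 with 44: max = 44
= 44


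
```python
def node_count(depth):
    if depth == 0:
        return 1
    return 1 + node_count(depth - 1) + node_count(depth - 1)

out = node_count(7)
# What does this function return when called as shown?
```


node_count(7)
= 1 + node_count(6) + node_count(6)
= 1 + 2 * node_count(6)
node_count(k) = 2^(k+1) - 1
node_count(0) = 1
node_count(1) = 3
node_count(2) = 7
node_count(3) = 15
node_count(4) = 31
node_count(7) = 2^8 - 1 = 255


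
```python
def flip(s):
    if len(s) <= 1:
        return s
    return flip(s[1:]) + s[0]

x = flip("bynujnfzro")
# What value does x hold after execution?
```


flip("bynujnfzro")
= flip("ynujnfzro") + "b"
= flip("nujnfzro") + "y" + "b"
= flip("ujnfzro") + "n" + "y" + "b"
= flip("jnfzro") + "u" + "n" + "y" + "b"
= flip("nfzro") + "j" + "u" + "n" + "y" + "b"
= flip("fzro") + "n" + "j" + "u" + "n" + "y" + "b"
= flip("zro") + "f" + "n" + "j" + "u" + "n" + "y" + "b"
= flip("ro") + "z" + "f" + "n" + "j" + "u" + "n" + "y" + "b"
= flip("o") + "r" + "z" + "f" + "n" + "j" + "u" + "n" + "y" + "b"
= "o" + "r" + "z" + "f" + "n" + "j" + "u" + "n" + "y" + "b"
= "orzfnjunyb"


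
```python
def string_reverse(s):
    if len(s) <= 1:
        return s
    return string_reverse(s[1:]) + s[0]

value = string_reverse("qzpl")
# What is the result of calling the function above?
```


string_reverse("qzpl")
= string_reverse("zpl") + "q"
= string_reverse("pl") + "z" + "q"
= string_reverse("l") + "p" + "z" + "q"
= "l" + "p" + "z" + "q"
= "lpzq"


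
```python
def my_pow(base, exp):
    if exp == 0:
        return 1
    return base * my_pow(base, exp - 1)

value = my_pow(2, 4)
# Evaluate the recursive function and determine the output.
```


my_pow(2, 4)
= 2 * my_pow(2, 3)
= 2 * 2 * my_pow(2, 2)
= 2 * 2 * 2 * my_pow(2, 1)
= 2 * 2 * 2 * 2 * my_pow(2, 0)
= 2 * 2 * 2 * 2 * 1
= 16


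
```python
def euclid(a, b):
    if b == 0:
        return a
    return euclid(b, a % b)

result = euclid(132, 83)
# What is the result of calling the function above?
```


euclid(132, 83)
= euclid(83, 132 % 83) = euclid(83, 49)
= euclid(49, 83 % 49) = euclid(49, 34)
= euclid(34, 49 % 34) = euclid(34, 15)
= euclid(15, 34 % 15) = euclid(15, 4)
= euclid(4, 15 % 4) = euclid(4, 3)
= euclid(3, 4 % 3) = euclid(3, 1)
= euclid(1, 3 % 1) = euclid(1, 0)
b == 0, return a = 1


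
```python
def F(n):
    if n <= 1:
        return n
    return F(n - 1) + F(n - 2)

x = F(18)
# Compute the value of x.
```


F(18)
= F(17) + F(16)
= (F(16) + F(15)) + F(16)
Computing bottom-up: F(0)=0, F(1)=1, F(2)=1, F(3)=2, F(4)=3, F(5)=5, F(6)=8, F(7)=13, F(8)=21, F(9)=34, F(10)=55, F(11)=89, F(12)=144, F(13)=233, F(14)=377, F(15)=610, F(16)=987, F(17)=1597, F(18)=2584
= 2584


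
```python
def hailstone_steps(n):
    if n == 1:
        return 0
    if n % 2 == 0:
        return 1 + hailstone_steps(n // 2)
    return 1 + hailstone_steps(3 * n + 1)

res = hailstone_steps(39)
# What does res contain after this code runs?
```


hailstone_steps(39)
39 is odd -> 3*39+1 = 118 -> hailstone_steps(118)
118 is even -> hailstone_steps(59)
59 is odd -> 3*59+1 = 178 -> hailstone_steps(178)
178 is even -> hailstone_steps(89)
89 is odd -> 3*89+1 = 268 -> hailstone_steps(268)
268 is even -> hailstone_steps(134)
134 is even -> hailstone_steps(67)
67 is odd -> 3*67+1 = 202 -> hailstone_steps(202)
202 is even -> hailstone_steps(101)
101 is odd -> 3*101+1 = 304 -> hailstone_steps(304)
304 is even -> hailstone_steps(152)
152 is even -> hailstone_steps(76)
76 is even -> hailstone_steps(38)
38 is even -> hailstone_steps(19)
19 is odd -> 3*19+1 = 58 -> hailstone_steps(58)
58 is even -> hailstone_steps(29)
29 is odd -> 3*29+1 = 88 -> hailstone_steps(88)
88 is even -> hailstone_steps(44)
44 is even -> hailstone_steps(22)
22 is even -> hailstone_steps(11)
11 is odd -> 3*11+1 = 34 -> hailstone_steps(34)
34 is even -> hailstone_steps(17)
17 is odd -> 3*17+1 = 52 -> hailstone_steps(52)
52 is even -> hailstone_steps(26)
26 is even -> hailstone_steps(13)
13 is odd -> 3*13+1 = 40 -> hailstone_steps(40)
40 is even -> hailstone_steps(20)
20 is even -> hailstone_steps(10)
10 is even -> hailstone_steps(5)
5 is odd -> 3*5+1 = 16 -> hailstone_steps(16)
16 is even -> hailstone_steps(8)
8 is even -> hailstone_steps(4)
4 is even -> hailstone_steps(2)
2 is even -> hailstone_steps(1)
Reached 1 after 34 steps
= 34
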